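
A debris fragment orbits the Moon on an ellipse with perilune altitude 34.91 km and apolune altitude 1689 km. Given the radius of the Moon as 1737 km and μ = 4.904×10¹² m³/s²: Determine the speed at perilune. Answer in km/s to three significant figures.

r_p = 1737 + 34.91 = 1771.9 km = 1.7719×10⁶ m.
r_a = 1737 + 1689 = 3426.0 km = 3.4260×10⁶ m.
Semi-major axis a = (r_p + r_a)/2 = 2599.0 km = 2.599×10⁶ m.
Vis-viva: v² = μ(2/r − 1/a) = 4.904×10¹² × (1.129×10⁻⁶ − 3.848×10⁻⁷) = 3.648×10⁶ m²/s².
v = 1910 m/s = 1.910 km/s.

v ≈ 1.91 km/s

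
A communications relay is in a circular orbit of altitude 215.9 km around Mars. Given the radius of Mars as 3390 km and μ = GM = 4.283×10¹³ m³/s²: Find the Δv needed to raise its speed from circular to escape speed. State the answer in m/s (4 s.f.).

Δv ≈ 1428 m/s

r = 3390 + 215.9 = 3605.9 km = 3.6059×10⁶ m.
Circular speed v_c = √(μ/r) = 3446 m/s.
Escape speed v_esc = √(2μ/r) = √2 × v_c = 4874 m/s.
Δv = v_esc − v_c = 1428 m/s.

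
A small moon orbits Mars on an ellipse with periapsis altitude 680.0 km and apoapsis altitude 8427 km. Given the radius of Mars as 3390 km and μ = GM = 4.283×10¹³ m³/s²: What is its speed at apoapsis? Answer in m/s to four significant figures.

r_p = 3390 + 680.0 = 4070.0 km = 4.0700×10⁶ m.
r_a = 3390 + 8427 = 11817 km = 1.1817×10⁷ m.
Semi-major axis a = (r_p + r_a)/2 = 7943.5 km = 7.944×10⁶ m.
Vis-viva: v² = μ(2/r − 1/a) = 4.283×10¹³ × (1.692×10⁻⁷ − 1.259×10⁻⁷) = 1.857×10⁶ m²/s².
v = 1363 m/s.

v ≈ 1363 m/s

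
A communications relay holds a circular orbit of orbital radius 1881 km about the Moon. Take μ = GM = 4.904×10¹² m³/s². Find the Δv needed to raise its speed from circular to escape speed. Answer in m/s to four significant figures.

r = 1881 km = 1.881×10⁶ m.
Circular speed v_c = √(μ/r) = 1615 m/s.
Escape speed v_esc = √(2μ/r) = √2 × v_c = 2283 m/s.
Δv = v_esc − v_c = 668.8 m/s.

Δv ≈ 668.8 m/s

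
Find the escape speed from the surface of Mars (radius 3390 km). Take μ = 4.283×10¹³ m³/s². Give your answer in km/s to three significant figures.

v_esc ≈ 5.03 km/s

r = R = 3.390×10⁶ m.
Escape speed v_esc = √(2μ/r) = √(2 × 4.283×10¹³ / 3.390×10⁶) = √(2.527×10⁷) = 5027 m/s.
= 5.027 km/s.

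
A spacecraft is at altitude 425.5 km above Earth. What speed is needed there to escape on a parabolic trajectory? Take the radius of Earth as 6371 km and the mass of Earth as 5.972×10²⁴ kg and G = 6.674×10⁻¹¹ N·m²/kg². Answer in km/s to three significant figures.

μ = GM = 6.674×10⁻¹¹ × 5.972×10²⁴ = 3.986×10¹⁴ m³/s².
r = 6371 + 425.5 = 6796.5 km = 6.7965×10⁶ m.
Escape speed v_esc = √(2μ/r) = √(2 × 3.986×10¹⁴ / 6.796×10⁶) = √(1.173×10⁸) = 10830 m/s.
= 10.83 km/s.

v_esc ≈ 10.8 km/s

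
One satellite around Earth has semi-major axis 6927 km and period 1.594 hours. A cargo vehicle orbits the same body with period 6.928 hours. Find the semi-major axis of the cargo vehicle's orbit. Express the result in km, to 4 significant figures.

Kepler's third law: a³ ∝ T², so a₂ = a₁ (T₂/T₁)^(2/3).
T₂/T₁ = 4.346, (T₂/T₁)^(2/3) = 2.663.
a₂ = 6927 × 2.663 = 18450 km.

a₂ ≈ 18450 km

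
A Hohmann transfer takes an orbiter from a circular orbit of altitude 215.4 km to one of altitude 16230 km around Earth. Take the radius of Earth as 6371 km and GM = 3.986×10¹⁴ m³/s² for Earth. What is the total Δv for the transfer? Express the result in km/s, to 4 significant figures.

r₁ = 6371 + 215.4 = 6586.4 km = 6.5864×10⁶ m.
r₂ = 6371 + 16230 = 22601 km = 2.2601×10⁷ m.
Transfer ellipse a_t = (r₁ + r₂)/2 = 1.459×10⁷ m.
At r₁: circular v_c1 = √(μ/r₁) = 7779 m/s; transfer-perigee v_p = √[μ(2/r₁ − 1/a_t)] = 9681 m/s.
Δv₁ = v_p − v_c1 = 1902 m/s.
At r₂: circular v_c2 = √(μ/r₂) = 4200 m/s; transfer-apogee v_a = √[μ(2/r₂ − 1/a_t)] = 2821 m/s.
Δv₂ = v_c2 − v_a = 1378 m/s.
Total Δv = Δv₁ + Δv₂ = 3280 m/s = 3.280 km/s.

Δv_total ≈ 3.280 km/s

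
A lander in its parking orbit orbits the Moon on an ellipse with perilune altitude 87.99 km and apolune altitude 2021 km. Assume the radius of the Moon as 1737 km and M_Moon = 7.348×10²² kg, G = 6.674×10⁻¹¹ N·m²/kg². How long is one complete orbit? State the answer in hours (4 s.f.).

T ≈ 3.676 hours

μ = GM = 6.674×10⁻¹¹ × 7.348×10²² = 4.904×10¹² m³/s².
r_p = 1737 + 87.99 = 1825.0 km = 1.8250×10⁶ m.
r_a = 1737 + 2021 = 3758.0 km = 3.7580×10⁶ m.
Semi-major axis a = (r_p + r_a)/2 = (1825.0 + 3758.0)/2 = 2791.5 km = 2.791×10⁶ m.
By Kepler's third law T = 2π√(a³/μ) = 2π × 2.106×10³ = 1.323×10⁴ s.
= 3.676 hours.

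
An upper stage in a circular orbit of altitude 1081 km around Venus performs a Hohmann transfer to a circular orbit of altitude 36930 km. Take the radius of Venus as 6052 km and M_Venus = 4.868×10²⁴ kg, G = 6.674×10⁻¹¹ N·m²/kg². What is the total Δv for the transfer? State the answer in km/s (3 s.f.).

Δv_total ≈ 3.37 km/s

μ = GM = 6.674×10⁻¹¹ × 4.868×10²⁴ = 3.249×10¹⁴ m³/s².
r₁ = 6052 + 1081 = 7133.0 km = 7.1330×10⁶ m.
r₂ = 6052 + 36930 = 42982 km = 4.2982×10⁷ m.
Transfer ellipse a_t = (r₁ + r₂)/2 = 2.506×10⁷ m.
At r₁: circular v_c1 = √(μ/r₁) = 6749 m/s; transfer-periapsis v_p = √[μ(2/r₁ − 1/a_t)] = 8839 m/s.
Δv₁ = v_p − v_c1 = 2090 m/s.
At r₂: circular v_c2 = √(μ/r₂) = 2749 m/s; transfer-apoapsis v_a = √[μ(2/r₂ − 1/a_t)] = 1467 m/s.
Δv₂ = v_c2 − v_a = 1282 m/s.
Total Δv = Δv₁ + Δv₂ = 3373 m/s = 3.373 km/s.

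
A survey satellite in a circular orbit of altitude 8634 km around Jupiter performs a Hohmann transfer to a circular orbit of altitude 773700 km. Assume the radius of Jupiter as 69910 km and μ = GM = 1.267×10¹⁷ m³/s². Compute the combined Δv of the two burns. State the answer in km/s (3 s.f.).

Δv_total ≈ 21.4 km/s

r₁ = 69910 + 8634 = 78544 km = 7.8544×10⁷ m.
r₂ = 69910 + 773700 = 843610 km = 8.4361×10⁸ m.
Transfer ellipse a_t = (r₁ + r₂)/2 = 4.611×10⁸ m.
At r₁: circular v_c1 = √(μ/r₁) = 40160 m/s; transfer-perijove v_p = √[μ(2/r₁ − 1/a_t)] = 54330 m/s.
Δv₁ = v_p − v_c1 = 14160 m/s.
At r₂: circular v_c2 = √(μ/r₂) = 12260 m/s; transfer-apojove v_a = √[μ(2/r₂ − 1/a_t)] = 5058 m/s.
Δv₂ = v_c2 − v_a = 7197 m/s.
Total Δv = Δv₁ + Δv₂ = 21360 m/s = 21.36 km/s.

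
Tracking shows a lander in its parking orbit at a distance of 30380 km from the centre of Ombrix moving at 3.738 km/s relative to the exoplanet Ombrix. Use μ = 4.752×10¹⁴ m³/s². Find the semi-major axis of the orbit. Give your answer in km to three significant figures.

r = 3.038×10⁷ m.
Vis-viva rearranged: 1/a = 2/r − v²/μ = 6.583×10⁻⁸ − 2.940×10⁻⁸ = 3.643×10⁻⁸ m⁻¹.
a = 2.745×10⁷ m = 27451 km.

a ≈ 27500 km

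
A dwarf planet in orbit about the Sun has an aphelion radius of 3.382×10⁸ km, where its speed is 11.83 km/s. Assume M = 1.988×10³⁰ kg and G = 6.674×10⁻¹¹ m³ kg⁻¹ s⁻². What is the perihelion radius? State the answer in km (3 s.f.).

perihelion radius ≈ 7.34×10⁷ km

μ = GM = 6.674×10⁻¹¹ × 1.988×10³⁰ = 1.327×10²⁰ m³/s².
r_a = 3.382×10¹¹ m.
Specific energy ε = v²/2 − μ/r = -3.223×10⁸ J/kg, so a = −μ/(2ε) = 2.058×10¹¹ m.
The apsides satisfy r_p + r_a = 2a, so the perihelion radius is 2a − r_a = 7.342×10¹⁰ m = 7.3418×10⁷ km.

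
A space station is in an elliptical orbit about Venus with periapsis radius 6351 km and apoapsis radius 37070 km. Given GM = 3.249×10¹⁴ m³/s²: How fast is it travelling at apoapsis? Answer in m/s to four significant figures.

Semi-major axis a = (r_p + r_a)/2 = 21710 km = 2.171×10⁷ m.
Vis-viva: v² = μ(2/r − 1/a) = 3.249×10¹⁴ × (5.395×10⁻⁸ − 4.606×10⁻⁸) = 2.564×10⁶ m²/s².
v = 1601 m/s.

v ≈ 1601 m/s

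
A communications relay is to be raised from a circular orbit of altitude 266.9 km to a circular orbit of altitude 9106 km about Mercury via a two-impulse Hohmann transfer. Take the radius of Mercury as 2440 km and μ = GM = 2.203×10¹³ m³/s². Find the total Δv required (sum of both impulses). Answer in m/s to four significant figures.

r₁ = 2440 + 266.9 = 2706.9 km = 2.7069×10⁶ m.
r₂ = 2440 + 9106 = 11546 km = 1.1546×10⁷ m.
Transfer ellipse a_t = (r₁ + r₂)/2 = 7.126×10⁶ m.
At r₁: circular v_c1 = √(μ/r₁) = 2853 m/s; transfer-periherm v_p = √[μ(2/r₁ − 1/a_t)] = 3631 m/s.
Δv₁ = v_p − v_c1 = 778.4 m/s.
At r₂: circular v_c2 = √(μ/r₂) = 1381 m/s; transfer-apoherm v_a = √[μ(2/r₂ − 1/a_t)] = 851.3 m/s.
Δv₂ = v_c2 − v_a = 530.0 m/s.
Total Δv = Δv₁ + Δv₂ = 1308 m/s.

Δv_total ≈ 1308 m/s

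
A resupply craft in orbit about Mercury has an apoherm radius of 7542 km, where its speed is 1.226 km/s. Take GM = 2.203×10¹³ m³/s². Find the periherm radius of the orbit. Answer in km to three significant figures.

r_a = 7.542×10⁶ m.
Specific energy ε = v²/2 − μ/r = -2.169×10⁶ J/kg, so a = −μ/(2ε) = 5.077×10⁶ m.
The apsides satisfy r_p + r_a = 2a, so the periherm radius is 2a − r_a = 2.613×10⁶ m = 2612.7 km.

periherm radius ≈ 2610 km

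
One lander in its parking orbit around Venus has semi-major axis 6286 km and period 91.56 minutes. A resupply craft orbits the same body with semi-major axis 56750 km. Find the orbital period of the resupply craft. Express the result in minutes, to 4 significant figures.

Kepler's third law: T² ∝ a³, so T₂ = T₁ (a₂/a₁)^(3/2).
a₂/a₁ = 9.028, (a₂/a₁)^(3/2) = 27.13.
T₂ = 91.56 × 27.13 = 2484 minutes.

T₂ ≈ 2484 minutes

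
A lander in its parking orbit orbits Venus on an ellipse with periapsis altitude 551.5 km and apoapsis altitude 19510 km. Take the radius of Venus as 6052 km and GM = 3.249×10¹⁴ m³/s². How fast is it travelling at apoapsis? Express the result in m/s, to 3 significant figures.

v ≈ 2280 m/s

r_p = 6052 + 551.5 = 6603.5 km = 6.6035×10⁶ m.
r_a = 6052 + 19510 = 25562 km = 2.5562×10⁷ m.
Semi-major axis a = (r_p + r_a)/2 = 16083 km = 1.608×10⁷ m.
Vis-viva: v² = μ(2/r − 1/a) = 3.249×10¹⁴ × (7.824×10⁻⁸ − 6.218×10⁻⁸) = 5.219×10⁶ m²/s².
v = 2284 m/s.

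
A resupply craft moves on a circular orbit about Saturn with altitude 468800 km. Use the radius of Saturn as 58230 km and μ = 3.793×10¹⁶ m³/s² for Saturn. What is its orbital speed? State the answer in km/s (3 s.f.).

r = 58230 + 468800 = 527030 km = 5.2703×10⁸ m.
For a circular orbit v = √(μ/r) = √(3.793×10¹⁶ / 5.270×10⁸) = √(7.197×10⁷) = 8483 m/s.
That is 8.483 km/s.

v ≈ 8.48 km/s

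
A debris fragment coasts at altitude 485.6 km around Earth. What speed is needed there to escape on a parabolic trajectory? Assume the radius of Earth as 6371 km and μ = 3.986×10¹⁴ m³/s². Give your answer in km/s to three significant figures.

r = 6371 + 485.6 = 6856.6 km = 6.8566×10⁶ m.
Escape speed v_esc = √(2μ/r) = √(2 × 3.986×10¹⁴ / 6.857×10⁶) = √(1.163×10⁸) = 10780 m/s.
= 10.78 km/s.

v_esc ≈ 10.8 km/s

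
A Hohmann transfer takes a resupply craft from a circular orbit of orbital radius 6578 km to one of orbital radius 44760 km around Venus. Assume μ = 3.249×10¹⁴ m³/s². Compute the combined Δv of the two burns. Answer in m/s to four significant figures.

Δv_total ≈ 3583 m/s

r₁ = 6578 km = 6.578×10⁶ m.
r₂ = 44760 km = 4.476×10⁷ m.
Transfer ellipse a_t = (r₁ + r₂)/2 = 2.567×10⁷ m.
At r₁: circular v_c1 = √(μ/r₁) = 7028 m/s; transfer-periapsis v_p = √[μ(2/r₁ − 1/a_t)] = 9280 m/s.
Δv₁ = v_p − v_c1 = 2253 m/s.
At r₂: circular v_c2 = √(μ/r₂) = 2694 m/s; transfer-apoapsis v_a = √[μ(2/r₂ − 1/a_t)] = 1364 m/s.
Δv₂ = v_c2 − v_a = 1330 m/s.
Total Δv = Δv₁ + Δv₂ = 3583 m/s.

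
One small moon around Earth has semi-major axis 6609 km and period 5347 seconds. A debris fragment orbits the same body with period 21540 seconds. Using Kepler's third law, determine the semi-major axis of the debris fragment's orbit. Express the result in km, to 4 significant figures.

Kepler's third law: a³ ∝ T², so a₂ = a₁ (T₂/T₁)^(2/3).
T₂/T₁ = 4.028, (T₂/T₁)^(2/3) = 2.532.
a₂ = 6609 × 2.532 = 16730 km.

a₂ ≈ 16730 km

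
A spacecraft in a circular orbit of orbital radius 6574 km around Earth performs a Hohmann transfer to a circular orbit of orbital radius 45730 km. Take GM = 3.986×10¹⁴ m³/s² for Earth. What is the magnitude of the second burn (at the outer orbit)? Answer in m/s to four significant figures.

r₁ = 6574 km = 6.574×10⁶ m.
r₂ = 45730 km = 4.573×10⁷ m.
Transfer ellipse a_t = (r₁ + r₂)/2 = 2.615×10⁷ m.
At r₁: circular v_c1 = √(μ/r₁) = 7787 m/s; transfer-perigee v_p = √[μ(2/r₁ − 1/a_t)] = 10300 m/s.
At r₂: circular v_c2 = √(μ/r₂) = 2952 m/s; transfer-apogee v_a = √[μ(2/r₂ − 1/a_t)] = 1480 m/s.
Δv₂ = v_c2 − v_a = 1472 m/s.

Δv ≈ 1472 m/s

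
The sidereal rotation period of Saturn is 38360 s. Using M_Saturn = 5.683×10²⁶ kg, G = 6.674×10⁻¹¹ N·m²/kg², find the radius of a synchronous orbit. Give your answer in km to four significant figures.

μ = GM = 6.674×10⁻¹¹ × 5.683×10²⁶ = 3.793×10¹⁶ m³/s².
A synchronous orbit has period T, so by Kepler's third law a = (μT²/4π²)^(1/3).
μT²/4π² = 3.793×10¹⁶ × (3.836×10⁴)² / 39.48 = 1.414×10²⁴ m³.
a = 1.122×10⁸ m = 1.1223×10⁵ km.

r_sync ≈ 1.122×10⁵ km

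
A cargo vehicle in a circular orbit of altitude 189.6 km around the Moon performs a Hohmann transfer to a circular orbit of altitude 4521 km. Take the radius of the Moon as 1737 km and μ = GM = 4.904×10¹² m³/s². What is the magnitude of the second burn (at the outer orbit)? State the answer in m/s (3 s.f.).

r₁ = 1737 + 189.6 = 1926.6 km = 1.9266×10⁶ m.
r₂ = 1737 + 4521 = 6258.0 km = 6.2580×10⁶ m.
Transfer ellipse a_t = (r₁ + r₂)/2 = 4.092×10⁶ m.
At r₁: circular v_c1 = √(μ/r₁) = 1595 m/s; transfer-perilune v_p = √[μ(2/r₁ − 1/a_t)] = 1973 m/s.
At r₂: circular v_c2 = √(μ/r₂) = 885.2 m/s; transfer-apolune v_a = √[μ(2/r₂ − 1/a_t)] = 607.4 m/s.
Δv₂ = v_c2 − v_a = 277.8 m/s.

Δv ≈ 278 m/s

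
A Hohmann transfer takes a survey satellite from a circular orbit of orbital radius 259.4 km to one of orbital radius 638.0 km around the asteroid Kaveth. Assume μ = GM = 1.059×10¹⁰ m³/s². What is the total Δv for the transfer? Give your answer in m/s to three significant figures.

Δv_total ≈ 69.8 m/s

r₁ = 259.4 km = 2.594×10⁵ m.
r₂ = 638.0 km = 6.380×10⁵ m.
Transfer ellipse a_t = (r₁ + r₂)/2 = 4.487×10⁵ m.
At r₁: circular v_c1 = √(μ/r₁) = 202.1 m/s; transfer-periapsis v_p = √[μ(2/r₁ − 1/a_t)] = 240.9 m/s.
Δv₁ = v_p − v_c1 = 38.88 m/s.
At r₂: circular v_c2 = √(μ/r₂) = 128.8 m/s; transfer-apoapsis v_a = √[μ(2/r₂ − 1/a_t)] = 97.96 m/s.
Δv₂ = v_c2 − v_a = 30.88 m/s.
Total Δv = Δv₁ + Δv₂ = 69.76 m/s.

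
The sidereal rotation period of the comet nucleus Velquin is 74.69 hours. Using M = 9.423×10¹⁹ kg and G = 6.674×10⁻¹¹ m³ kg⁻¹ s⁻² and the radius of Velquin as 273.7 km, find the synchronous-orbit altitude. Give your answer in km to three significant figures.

h_sync ≈ 1980 km

μ = GM = 6.674×10⁻¹¹ × 9.423×10¹⁹ = 6.289×10⁹ m³/s².
T = 74.69 hours = 2.689×10⁵ s.
A synchronous orbit has period T, so by Kepler's third law a = (μT²/4π²)^(1/3).
μT²/4π² = 6.289×10⁹ × (2.689×10⁵)² / 39.48 = 1.152×10¹⁹ m³.
a = 2.258×10⁶ m = 2258.3 km.
Altitude h = a − R = 2258.3 − 273.7 = 1984.6 km.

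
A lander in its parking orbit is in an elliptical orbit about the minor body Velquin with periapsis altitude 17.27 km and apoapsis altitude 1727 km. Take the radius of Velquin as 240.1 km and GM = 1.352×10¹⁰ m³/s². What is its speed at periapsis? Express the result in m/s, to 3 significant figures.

r_p = 240.1 + 17.27 = 257.37 km = 2.5737×10⁵ m.
r_a = 240.1 + 1727 = 1967.1 km = 1.9671×10⁶ m.
Semi-major axis a = (r_p + r_a)/2 = 1112.2 km = 1.112×10⁶ m.
Vis-viva: v² = μ(2/r − 1/a) = 1.352×10¹⁰ × (7.771×10⁻⁶ − 8.991×10⁻⁷) = 9.291×10⁴ m²/s².
v = 304.8 m/s.

v ≈ 305 m/s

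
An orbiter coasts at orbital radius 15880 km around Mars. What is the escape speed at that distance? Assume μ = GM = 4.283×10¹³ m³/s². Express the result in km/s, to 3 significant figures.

r = 15880 km = 1.588×10⁷ m.
Escape speed v_esc = √(2μ/r) = √(2 × 4.283×10¹³ / 1.588×10⁷) = √(5.394×10⁶) = 2323 m/s.
= 2.323 km/s.

v_esc ≈ 2.32 km/s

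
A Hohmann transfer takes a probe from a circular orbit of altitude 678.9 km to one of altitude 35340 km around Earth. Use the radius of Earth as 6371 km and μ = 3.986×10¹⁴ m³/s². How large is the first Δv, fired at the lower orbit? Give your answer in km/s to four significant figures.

r₁ = 6371 + 678.9 = 7049.9 km = 7.0499×10⁶ m.
r₂ = 6371 + 35340 = 41711 km = 4.1711×10⁷ m.
Transfer ellipse a_t = (r₁ + r₂)/2 = 2.438×10⁷ m.
At r₁: circular v_c1 = √(μ/r₁) = 7519 m/s; transfer-perigee v_p = √[μ(2/r₁ − 1/a_t)] = 9835 m/s.
Δv₁ = v_p − v_c1 = 2316 m/s.
= 2.316 km/s.

Δv ≈ 2.316 km/s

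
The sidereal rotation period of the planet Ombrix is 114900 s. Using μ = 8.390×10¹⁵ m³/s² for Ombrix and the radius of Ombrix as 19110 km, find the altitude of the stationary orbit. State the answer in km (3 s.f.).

A synchronous orbit has period T, so by Kepler's third law a = (μT²/4π²)^(1/3).
μT²/4π² = 8.390×10¹⁵ × (1.149×10⁵)² / 39.48 = 2.806×10²⁴ m³.
a = 1.410×10⁸ m = 1.4104×10⁵ km.
Altitude h = a − R = 1.4104×10⁵ − 19110 = 1.2193×10⁵ km.

h_sync ≈ 1.22×10⁵ km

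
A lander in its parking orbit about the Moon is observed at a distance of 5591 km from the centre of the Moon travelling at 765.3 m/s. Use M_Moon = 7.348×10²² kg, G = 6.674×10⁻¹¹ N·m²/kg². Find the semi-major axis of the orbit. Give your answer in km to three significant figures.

a ≈ 4200 km

μ = GM = 6.674×10⁻¹¹ × 7.348×10²² = 4.904×10¹² m³/s².
r = 5.591×10⁶ m.
Specific orbital energy ε = v²/2 − μ/r = (765.3)²/2 − 4.904×10¹²/5.591×10⁶ = -5.843×10⁵ J/kg.
Since ε = −μ/(2a), a = −μ/(2ε) = 4.197×10⁶ m = 4196.6 km.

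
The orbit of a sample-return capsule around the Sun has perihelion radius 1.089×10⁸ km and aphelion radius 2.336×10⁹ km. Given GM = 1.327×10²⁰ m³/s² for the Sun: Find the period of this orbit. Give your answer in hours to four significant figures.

Semi-major axis a = (r_p + r_a)/2 = (1.0890×10⁸ + 2.3360×10⁹)/2 = 1.2224×10⁹ km = 1.222×10¹² m.
By Kepler's third law T = 2π√(a³/μ) = 2π × 1.173×10⁸ = 7.372×10⁸ s.
= 2.048×10⁵ hours.

T ≈ 204800 hours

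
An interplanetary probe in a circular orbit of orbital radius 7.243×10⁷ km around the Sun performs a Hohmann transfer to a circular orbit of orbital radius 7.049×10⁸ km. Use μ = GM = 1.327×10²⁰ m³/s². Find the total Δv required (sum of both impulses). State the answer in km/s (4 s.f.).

Δv_total ≈ 22.64 km/s

r₁ = 7.243×10⁷ km = 7.243×10¹⁰ m.
r₂ = 7.049×10⁸ km = 7.049×10¹¹ m.
Transfer ellipse a_t = (r₁ + r₂)/2 = 3.887×10¹¹ m.
At r₁: circular v_c1 = √(μ/r₁) = 42800 m/s; transfer-perihelion v_p = √[μ(2/r₁ − 1/a_t)] = 57640 m/s.
Δv₁ = v_p − v_c1 = 14840 m/s.
At r₂: circular v_c2 = √(μ/r₂) = 13720 m/s; transfer-aphelion v_a = √[μ(2/r₂ − 1/a_t)] = 5923 m/s.
Δv₂ = v_c2 − v_a = 7798 m/s.
Total Δv = Δv₁ + Δv₂ = 22640 m/s = 22.64 km/s.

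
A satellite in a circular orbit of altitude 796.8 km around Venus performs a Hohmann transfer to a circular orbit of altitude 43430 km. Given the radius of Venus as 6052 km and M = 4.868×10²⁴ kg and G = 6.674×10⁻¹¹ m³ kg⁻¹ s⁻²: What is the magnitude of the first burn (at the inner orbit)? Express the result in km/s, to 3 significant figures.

μ = GM = 6.674×10⁻¹¹ × 4.868×10²⁴ = 3.249×10¹⁴ m³/s².
r₁ = 6052 + 796.8 = 6848.8 km = 6.8488×10⁶ m.
r₂ = 6052 + 43430 = 49482 km = 4.9482×10⁷ m.
Transfer ellipse a_t = (r₁ + r₂)/2 = 2.817×10⁷ m.
At r₁: circular v_c1 = √(μ/r₁) = 6887 m/s; transfer-periapsis v_p = √[μ(2/r₁ − 1/a_t)] = 9129 m/s.
Δv₁ = v_p − v_c1 = 2242 m/s.
= 2.242 km/s.

Δv ≈ 2.24 km/s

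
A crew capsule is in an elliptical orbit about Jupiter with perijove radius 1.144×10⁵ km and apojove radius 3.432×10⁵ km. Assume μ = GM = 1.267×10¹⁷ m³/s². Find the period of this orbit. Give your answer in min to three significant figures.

T ≈ 1020 min

Semi-major axis a = (r_p + r_a)/2 = (1.1440×10⁵ + 3.4320×10⁵)/2 = 2.2880×10⁵ km = 2.288×10⁸ m.
By Kepler's third law T = 2π√(a³/μ) = 2π × 9.723×10³ = 6.109×10⁴ s.
= 1018 min.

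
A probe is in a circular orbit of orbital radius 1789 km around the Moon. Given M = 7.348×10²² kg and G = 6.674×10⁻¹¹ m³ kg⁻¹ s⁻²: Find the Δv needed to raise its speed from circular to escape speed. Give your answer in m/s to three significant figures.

μ = GM = 6.674×10⁻¹¹ × 7.348×10²² = 4.904×10¹² m³/s².
r = 1789 km = 1.789×10⁶ m.
Circular speed v_c = √(μ/r) = 1656 m/s.
Escape speed v_esc = √(2μ/r) = √2 × v_c = 2341 m/s.
Δv = v_esc − v_c = 685.8 m/s.

Δv ≈ 686 m/s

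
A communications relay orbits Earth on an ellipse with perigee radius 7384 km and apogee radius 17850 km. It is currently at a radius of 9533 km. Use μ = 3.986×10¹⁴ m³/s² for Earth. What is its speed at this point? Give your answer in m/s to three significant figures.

Semi-major axis a = (r_p + r_a)/2 = 12617 km = 1.262×10⁷ m.
Vis-viva: v² = μ(2/r − 1/a) = 3.986×10¹⁴ × (2.098×10⁻⁷ − 7.926×10⁻⁸) = 5.203×10⁷ m²/s².
v = 7213 m/s.

v ≈ 7210 m/s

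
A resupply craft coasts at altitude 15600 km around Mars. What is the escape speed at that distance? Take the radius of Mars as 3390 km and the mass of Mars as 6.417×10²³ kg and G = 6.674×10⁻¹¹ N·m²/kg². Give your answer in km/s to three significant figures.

v_esc ≈ 2.12 km/s

μ = GM = 6.674×10⁻¹¹ × 6.417×10²³ = 4.283×10¹³ m³/s².
r = 3390 + 15600 = 18990 km = 1.8990×10⁷ m.
Escape speed v_esc = √(2μ/r) = √(2 × 4.283×10¹³ / 1.899×10⁷) = √(4.510×10⁶) = 2124 m/s.
= 2.124 km/s.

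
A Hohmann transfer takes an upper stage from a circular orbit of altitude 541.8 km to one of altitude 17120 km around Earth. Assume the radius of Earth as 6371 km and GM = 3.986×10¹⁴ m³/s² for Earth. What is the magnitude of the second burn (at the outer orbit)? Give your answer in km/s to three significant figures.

Δv ≈ 1.34 km/s

r₁ = 6371 + 541.8 = 6912.8 km = 6.9128×10⁶ m.
r₂ = 6371 + 17120 = 23491 km = 2.3491×10⁷ m.
Transfer ellipse a_t = (r₁ + r₂)/2 = 1.520×10⁷ m.
At r₁: circular v_c1 = √(μ/r₁) = 7593 m/s; transfer-perigee v_p = √[μ(2/r₁ − 1/a_t)] = 9439 m/s.
At r₂: circular v_c2 = √(μ/r₂) = 4119 m/s; transfer-apogee v_a = √[μ(2/r₂ − 1/a_t)] = 2778 m/s.
Δv₂ = v_c2 − v_a = 1341 m/s.
= 1.341 km/s.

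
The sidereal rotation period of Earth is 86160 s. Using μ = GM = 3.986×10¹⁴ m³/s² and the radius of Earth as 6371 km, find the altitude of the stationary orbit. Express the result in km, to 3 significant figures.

A synchronous orbit has period T, so by Kepler's third law a = (μT²/4π²)^(1/3).
μT²/4π² = 3.986×10¹⁴ × (8.616×10⁴)² / 39.48 = 7.495×10²² m³.
a = 4.216×10⁷ m = 42163 km.
Altitude h = a − R = 42163 − 6371 = 35792 km.

h_sync ≈ 35800 km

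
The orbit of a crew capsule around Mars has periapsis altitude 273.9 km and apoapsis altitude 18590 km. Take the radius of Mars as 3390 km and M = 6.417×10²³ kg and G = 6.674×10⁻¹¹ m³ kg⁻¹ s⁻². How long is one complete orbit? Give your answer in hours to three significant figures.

T ≈ 12.2 hours

μ = GM = 6.674×10⁻¹¹ × 6.417×10²³ = 4.283×10¹³ m³/s².
r_p = 3390 + 273.9 = 3663.9 km = 3.6639×10⁶ m.
r_a = 3390 + 18590 = 21980 km = 2.1980×10⁷ m.
Semi-major axis a = (r_p + r_a)/2 = (3663.9 + 21980)/2 = 12822 km = 1.282×10⁷ m.
By Kepler's third law T = 2π√(a³/μ) = 2π × 7.016×10³ = 4.408×10⁴ s.
= 12.24 hours.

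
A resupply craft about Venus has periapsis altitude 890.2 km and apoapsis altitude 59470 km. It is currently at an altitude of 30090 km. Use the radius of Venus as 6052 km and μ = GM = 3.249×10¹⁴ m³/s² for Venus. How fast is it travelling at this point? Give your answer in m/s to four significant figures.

r_p = 6052 + 890.2 = 6942.2 km = 6.9422×10⁶ m.
r_a = 6052 + 59470 = 65522 km = 6.5522×10⁷ m.
r = 6052 + 30090 = 36142 km = 3.614×10⁷ m.
Semi-major axis a = (r_p + r_a)/2 = 36232 km = 3.623×10⁷ m.
Vis-viva: v² = μ(2/r − 1/a) = 3.249×10¹⁴ × (5.534×10⁻⁸ − 2.760×10⁻⁸) = 9.012×10⁶ m²/s².
v = 3002 m/s.

v ≈ 3002 m/s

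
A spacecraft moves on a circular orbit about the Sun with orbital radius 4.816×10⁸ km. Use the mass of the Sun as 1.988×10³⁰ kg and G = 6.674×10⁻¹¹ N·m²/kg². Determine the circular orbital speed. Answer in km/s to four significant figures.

v ≈ 16.60 km/s

μ = GM = 6.674×10⁻¹¹ × 1.988×10³⁰ = 1.327×10²⁰ m³/s².
r = 4.816×10⁸ km = 4.816×10¹¹ m.
For a circular orbit v = √(μ/r) = √(1.327×10²⁰ / 4.816×10¹¹) = √(2.755×10⁸) = 16600 m/s.
That is 16.60 km/s.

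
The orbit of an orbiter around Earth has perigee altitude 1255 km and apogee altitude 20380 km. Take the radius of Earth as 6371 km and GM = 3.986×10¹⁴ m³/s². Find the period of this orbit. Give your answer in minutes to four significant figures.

r_p = 6371 + 1255 = 7626.0 km = 7.6260×10⁶ m.
r_a = 6371 + 20380 = 26751 km = 2.6751×10⁷ m.
Semi-major axis a = (r_p + r_a)/2 = (7626.0 + 26751)/2 = 17188 km = 1.719×10⁷ m.
By Kepler's third law T = 2π√(a³/μ) = 2π × 3.569×10³ = 2.243×10⁴ s.
= 373.8 minutes.

T ≈ 373.8 minutes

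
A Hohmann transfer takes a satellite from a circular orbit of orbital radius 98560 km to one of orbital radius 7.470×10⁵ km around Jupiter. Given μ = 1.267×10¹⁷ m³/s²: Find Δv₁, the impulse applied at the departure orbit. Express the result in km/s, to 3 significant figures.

Δv ≈ 11.8 km/s

r₁ = 98560 km = 9.856×10⁷ m.
r₂ = 7.470×10⁵ km = 7.470×10⁸ m.
Transfer ellipse a_t = (r₁ + r₂)/2 = 4.228×10⁸ m.
At r₁: circular v_c1 = √(μ/r₁) = 35850 m/s; transfer-perijove v_p = √[μ(2/r₁ − 1/a_t)] = 47660 m/s.
Δv₁ = v_p − v_c1 = 11800 m/s.
= 11.80 km/s.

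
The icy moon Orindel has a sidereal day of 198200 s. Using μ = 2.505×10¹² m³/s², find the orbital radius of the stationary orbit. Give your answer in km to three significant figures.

A synchronous orbit has period T, so by Kepler's third law a = (μT²/4π²)^(1/3).
μT²/4π² = 2.505×10¹² × (1.982×10⁵)² / 39.48 = 2.493×10²¹ m³.
a = 1.356×10⁷ m = 13559 km.

r_sync ≈ 13600 km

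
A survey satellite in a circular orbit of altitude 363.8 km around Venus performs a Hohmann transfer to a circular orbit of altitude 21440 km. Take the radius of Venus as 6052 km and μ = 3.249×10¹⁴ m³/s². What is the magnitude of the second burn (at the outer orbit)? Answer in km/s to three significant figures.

Δv ≈ 1.32 km/s

r₁ = 6052 + 363.8 = 6415.8 km = 6.4158×10⁶ m.
r₂ = 6052 + 21440 = 27492 km = 2.7492×10⁷ m.
Transfer ellipse a_t = (r₁ + r₂)/2 = 1.695×10⁷ m.
At r₁: circular v_c1 = √(μ/r₁) = 7116 m/s; transfer-periapsis v_p = √[μ(2/r₁ − 1/a_t)] = 9062 m/s.
At r₂: circular v_c2 = √(μ/r₂) = 3438 m/s; transfer-apoapsis v_a = √[μ(2/r₂ − 1/a_t)] = 2115 m/s.
Δv₂ = v_c2 − v_a = 1323 m/s.
= 1.323 km/s.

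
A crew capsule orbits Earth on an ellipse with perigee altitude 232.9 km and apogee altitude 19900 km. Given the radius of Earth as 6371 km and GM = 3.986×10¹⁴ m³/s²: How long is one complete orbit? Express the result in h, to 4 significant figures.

T ≈ 5.826 h

r_p = 6371 + 232.9 = 6603.9 km = 6.6039×10⁶ m.
r_a = 6371 + 19900 = 26271 km = 2.6271×10⁷ m.
Semi-major axis a = (r_p + r_a)/2 = (6603.9 + 26271)/2 = 16437 km = 1.644×10⁷ m.
By Kepler's third law T = 2π√(a³/μ) = 2π × 3.338×10³ = 2.097×10⁴ s.
= 5.826 h.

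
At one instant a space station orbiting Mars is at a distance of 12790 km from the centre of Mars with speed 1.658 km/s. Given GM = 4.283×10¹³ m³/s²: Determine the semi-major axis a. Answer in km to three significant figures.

r = 1.279×10⁷ m.
Specific orbital energy ε = v²/2 − μ/r = (1658)²/2 − 4.283×10¹³/1.279×10⁷ = -1.974×10⁶ J/kg.
Since ε = −μ/(2a), a = −μ/(2ε) = 1.085×10⁷ m = 10847 km.

a ≈ 10800 km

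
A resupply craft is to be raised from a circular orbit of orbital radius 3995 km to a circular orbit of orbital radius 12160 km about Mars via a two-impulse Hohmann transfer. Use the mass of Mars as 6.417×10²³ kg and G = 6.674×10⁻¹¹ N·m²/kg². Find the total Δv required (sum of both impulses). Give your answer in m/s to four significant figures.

Δv_total ≈ 1300 m/s

μ = GM = 6.674×10⁻¹¹ × 6.417×10²³ = 4.283×10¹³ m³/s².
r₁ = 3995 km = 3.995×10⁶ m.
r₂ = 12160 km = 1.216×10⁷ m.
Transfer ellipse a_t = (r₁ + r₂)/2 = 8.078×10⁶ m.
At r₁: circular v_c1 = √(μ/r₁) = 3274 m/s; transfer-periapsis v_p = √[μ(2/r₁ − 1/a_t)] = 4017 m/s.
Δv₁ = v_p − v_c1 = 743.1 m/s.
At r₂: circular v_c2 = √(μ/r₂) = 1877 m/s; transfer-apoapsis v_a = √[μ(2/r₂ − 1/a_t)] = 1320 m/s.
Δv₂ = v_c2 − v_a = 556.9 m/s.
Total Δv = Δv₁ + Δv₂ = 1300 m/s.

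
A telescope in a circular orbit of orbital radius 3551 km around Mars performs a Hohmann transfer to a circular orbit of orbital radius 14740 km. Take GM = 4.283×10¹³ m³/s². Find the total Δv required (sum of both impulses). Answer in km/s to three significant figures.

r₁ = 3551 km = 3.551×10⁶ m.
r₂ = 14740 km = 1.474×10⁷ m.
Transfer ellipse a_t = (r₁ + r₂)/2 = 9.146×10⁶ m.
At r₁: circular v_c1 = √(μ/r₁) = 3473 m/s; transfer-periapsis v_p = √[μ(2/r₁ − 1/a_t)] = 4409 m/s.
Δv₁ = v_p − v_c1 = 936.1 m/s.
At r₂: circular v_c2 = √(μ/r₂) = 1705 m/s; transfer-apoapsis v_a = √[μ(2/r₂ − 1/a_t)] = 1062 m/s.
Δv₂ = v_c2 − v_a = 642.4 m/s.
Total Δv = Δv₁ + Δv₂ = 1579 m/s = 1.579 km/s.

Δv_total ≈ 1.58 km/s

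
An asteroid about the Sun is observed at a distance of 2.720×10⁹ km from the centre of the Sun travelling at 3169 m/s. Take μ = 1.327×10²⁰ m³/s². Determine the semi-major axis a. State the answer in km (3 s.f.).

r = 2.720×10¹² m.
Vis-viva rearranged: 1/a = 2/r − v²/μ = 7.353×10⁻¹³ − 7.568×10⁻¹⁴ = 6.596×10⁻¹³ m⁻¹.
a = 1.516×10¹² m = 1.5160×10⁹ km.

a ≈ 1.52×10⁹ km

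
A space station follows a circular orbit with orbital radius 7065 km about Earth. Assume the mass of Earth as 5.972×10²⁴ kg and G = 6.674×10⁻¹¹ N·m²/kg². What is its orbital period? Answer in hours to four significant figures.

T ≈ 1.642 hours

μ = GM = 6.674×10⁻¹¹ × 5.972×10²⁴ = 3.986×10¹⁴ m³/s².
r = 7065 km = 7.065×10⁶ m.
Kepler's third law: T = 2π√(r³/μ) = 2π√((7.065×10⁶)³ / 3.986×10¹⁴).
r³/μ = 8.848×10⁵ s², so T = 2π × 9.406×10² = 5.910×10³ s.
Converting: 5.910×10³ s ÷ 3600 = 1.642 hours.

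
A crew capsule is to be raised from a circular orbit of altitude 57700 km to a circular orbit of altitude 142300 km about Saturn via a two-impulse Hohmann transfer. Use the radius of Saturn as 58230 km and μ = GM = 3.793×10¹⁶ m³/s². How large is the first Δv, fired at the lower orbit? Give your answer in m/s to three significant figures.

r₁ = 58230 + 57700 = 115930 km = 1.1593×10⁸ m.
r₂ = 58230 + 142300 = 200530 km = 2.0053×10⁸ m.
Transfer ellipse a_t = (r₁ + r₂)/2 = 1.582×10⁸ m.
At r₁: circular v_c1 = √(μ/r₁) = 18090 m/s; transfer-perikrone v_p = √[μ(2/r₁ − 1/a_t)] = 20360 m/s.
Δv₁ = v_p − v_c1 = 2275 m/s.

Δv ≈ 2270 m/s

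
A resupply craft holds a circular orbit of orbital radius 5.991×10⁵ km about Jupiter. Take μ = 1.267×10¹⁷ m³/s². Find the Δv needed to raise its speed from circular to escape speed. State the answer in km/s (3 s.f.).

r = 5.991×10⁵ km = 5.991×10⁸ m.
Circular speed v_c = √(μ/r) = 14540 m/s.
Escape speed v_esc = √(2μ/r) = √2 × v_c = 20570 m/s.
Δv = v_esc − v_c = 6024 m/s = 6.024 km/s.

Δv ≈ 6.02 km/s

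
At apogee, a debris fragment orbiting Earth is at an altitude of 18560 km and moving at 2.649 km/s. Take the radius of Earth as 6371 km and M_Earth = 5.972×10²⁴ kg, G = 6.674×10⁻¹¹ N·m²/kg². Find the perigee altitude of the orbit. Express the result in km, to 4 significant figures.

perigee altitude ≈ 639.0 km

μ = GM = 6.674×10⁻¹¹ × 5.972×10²⁴ = 3.986×10¹⁴ m³/s².
r_a = 6371 + 18560 = 24931 km = 2.493×10⁷ m.
Specific energy ε = v²/2 − μ/r = -1.248×10⁷ J/kg, so a = −μ/(2ε) = 1.597×10⁷ m.
The apsides satisfy r_p + r_a = 2a, so the perigee radius is 2a − r_a = 7.010×10⁶ m = 7010.0 km.
Perigee altitude = 7010.0 − 6371 = 638.96 km.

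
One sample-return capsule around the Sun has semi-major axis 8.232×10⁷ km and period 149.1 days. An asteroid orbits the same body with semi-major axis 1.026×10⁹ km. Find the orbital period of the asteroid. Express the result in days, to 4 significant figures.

T₂ ≈ 6561 days

Kepler's third law: T² ∝ a³, so T₂ = T₁ (a₂/a₁)^(3/2).
a₂/a₁ = 12.46, (a₂/a₁)^(3/2) = 44.00.
T₂ = 149.1 × 44.00 = 6561 days.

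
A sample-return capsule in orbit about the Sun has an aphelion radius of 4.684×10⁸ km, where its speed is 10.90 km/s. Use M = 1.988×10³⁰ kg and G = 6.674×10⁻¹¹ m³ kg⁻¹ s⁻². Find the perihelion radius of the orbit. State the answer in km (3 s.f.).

μ = GM = 6.674×10⁻¹¹ × 1.988×10³⁰ = 1.327×10²⁰ m³/s².
r_a = 4.684×10¹¹ m.
Specific energy ε = v²/2 − μ/r = -2.239×10⁸ J/kg, so a = −μ/(2ε) = 2.964×10¹¹ m.
The apsides satisfy r_p + r_a = 2a, so the perihelion radius is 2a − r_a = 1.243×10¹¹ m = 1.2430×10⁸ km.

perihelion radius ≈ 1.24×10⁸ km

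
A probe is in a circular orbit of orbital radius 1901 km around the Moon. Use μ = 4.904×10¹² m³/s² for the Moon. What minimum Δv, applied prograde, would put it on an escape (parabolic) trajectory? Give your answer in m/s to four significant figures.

r = 1901 km = 1.901×10⁶ m.
Circular speed v_c = √(μ/r) = 1606 m/s.
Escape speed v_esc = √(2μ/r) = √2 × v_c = 2271 m/s.
Δv = v_esc − v_c = 665.3 m/s.

Δv ≈ 665.3 m/s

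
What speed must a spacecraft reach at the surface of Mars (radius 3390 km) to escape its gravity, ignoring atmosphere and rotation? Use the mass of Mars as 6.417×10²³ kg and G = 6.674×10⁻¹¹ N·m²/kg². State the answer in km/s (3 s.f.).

μ = GM = 6.674×10⁻¹¹ × 6.417×10²³ = 4.283×10¹³ m³/s².
r = R = 3.390×10⁶ m.
Escape speed v_esc = √(2μ/r) = √(2 × 4.283×10¹³ / 3.390×10⁶) = √(2.527×10⁷) = 5027 m/s.
= 5.027 km/s.

v_esc ≈ 5.03 km/s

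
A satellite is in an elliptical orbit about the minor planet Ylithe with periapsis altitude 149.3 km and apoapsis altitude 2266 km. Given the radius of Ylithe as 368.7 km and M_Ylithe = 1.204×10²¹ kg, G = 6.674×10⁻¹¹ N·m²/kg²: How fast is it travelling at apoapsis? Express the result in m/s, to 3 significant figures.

v ≈ 100 m/s

μ = GM = 6.674×10⁻¹¹ × 1.204×10²¹ = 8.035×10¹⁰ m³/s².
r_p = 368.7 + 149.3 = 518.00 km = 5.1800×10⁵ m.
r_a = 368.7 + 2266 = 2634.7 km = 2.6347×10⁶ m.
Semi-major axis a = (r_p + r_a)/2 = 1576.3 km = 1.576×10⁶ m.
Vis-viva: v² = μ(2/r − 1/a) = 8.035×10¹⁰ × (7.591×10⁻⁷ − 6.344×10⁻⁷) = 1.002×10⁴ m²/s².
v = 100.1 m/s.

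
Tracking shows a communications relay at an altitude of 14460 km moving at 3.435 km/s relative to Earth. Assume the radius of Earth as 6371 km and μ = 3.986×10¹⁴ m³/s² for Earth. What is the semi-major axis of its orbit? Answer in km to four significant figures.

r = 6371 + 14460 = 20831 km = 2.083×10⁷ m.
Vis-viva rearranged: 1/a = 2/r − v²/μ = 9.601×10⁻⁸ − 2.960×10⁻⁸ = 6.641×10⁻⁸ m⁻¹.
a = 1.506×10⁷ m = 15058 km.

a ≈ 15060 km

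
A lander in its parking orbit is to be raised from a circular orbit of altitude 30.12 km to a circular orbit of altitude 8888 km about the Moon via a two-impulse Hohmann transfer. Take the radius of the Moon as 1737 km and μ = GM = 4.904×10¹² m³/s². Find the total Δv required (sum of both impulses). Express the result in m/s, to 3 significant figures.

Δv_total ≈ 832 m/s

r₁ = 1737 + 30.12 = 1767.1 km = 1.7671×10⁶ m.
r₂ = 1737 + 8888 = 10625 km = 1.0625×10⁷ m.
Transfer ellipse a_t = (r₁ + r₂)/2 = 6.196×10⁶ m.
At r₁: circular v_c1 = √(μ/r₁) = 1666 m/s; transfer-perilune v_p = √[μ(2/r₁ − 1/a_t)] = 2181 m/s.
Δv₁ = v_p − v_c1 = 515.6 m/s.
At r₂: circular v_c2 = √(μ/r₂) = 679.4 m/s; transfer-apolune v_a = √[μ(2/r₂ − 1/a_t)] = 362.8 m/s.
Δv₂ = v_c2 − v_a = 316.6 m/s.
Total Δv = Δv₁ + Δv₂ = 832.2 m/s.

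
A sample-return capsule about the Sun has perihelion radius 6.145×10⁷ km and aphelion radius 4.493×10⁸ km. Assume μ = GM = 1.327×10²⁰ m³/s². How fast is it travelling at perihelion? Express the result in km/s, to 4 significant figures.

v ≈ 61.64 km/s

Semi-major axis a = (r_p + r_a)/2 = 2.5538×10⁸ km = 2.554×10¹¹ m.
Vis-viva: v² = μ(2/r − 1/a) = 1.327×10²⁰ × (3.255×10⁻¹¹ − 3.916×10⁻¹²) = 3.799×10⁹ m²/s².
v = 61640 m/s = 61.64 km/s.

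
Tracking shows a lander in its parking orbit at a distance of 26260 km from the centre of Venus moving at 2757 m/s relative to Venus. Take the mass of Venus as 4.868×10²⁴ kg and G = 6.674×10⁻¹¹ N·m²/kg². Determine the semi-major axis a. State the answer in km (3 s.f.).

μ = GM = 6.674×10⁻¹¹ × 4.868×10²⁴ = 3.249×10¹⁴ m³/s².
r = 2.626×10⁷ m.
Vis-viva rearranged: 1/a = 2/r − v²/μ = 7.616×10⁻⁸ − 2.340×10⁻⁸ = 5.277×10⁻⁸ m⁻¹.
a = 1.895×10⁷ m = 18952 km.

a ≈ 19000 km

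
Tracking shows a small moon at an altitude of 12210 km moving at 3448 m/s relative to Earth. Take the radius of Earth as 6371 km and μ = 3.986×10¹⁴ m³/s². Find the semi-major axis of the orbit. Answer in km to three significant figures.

r = 6371 + 12210 = 18581 km = 1.858×10⁷ m.
Vis-viva rearranged: 1/a = 2/r − v²/μ = 1.076×10⁻⁷ − 2.983×10⁻⁸ = 7.781×10⁻⁸ m⁻¹.
a = 1.285×10⁷ m = 12852 km.

a ≈ 12900 km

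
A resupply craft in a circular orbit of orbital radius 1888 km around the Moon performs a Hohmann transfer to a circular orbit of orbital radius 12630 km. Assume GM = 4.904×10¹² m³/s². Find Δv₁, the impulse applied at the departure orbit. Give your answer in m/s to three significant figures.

Δv ≈ 514 m/s

r₁ = 1888 km = 1.888×10⁶ m.
r₂ = 12630 km = 1.263×10⁷ m.
Transfer ellipse a_t = (r₁ + r₂)/2 = 7.259×10⁶ m.
At r₁: circular v_c1 = √(μ/r₁) = 1612 m/s; transfer-perilune v_p = √[μ(2/r₁ − 1/a_t)] = 2126 m/s.
Δv₁ = v_p − v_c1 = 514.2 m/s.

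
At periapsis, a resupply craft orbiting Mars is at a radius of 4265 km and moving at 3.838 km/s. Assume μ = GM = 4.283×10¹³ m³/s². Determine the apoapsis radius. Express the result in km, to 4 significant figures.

r_p = 4.265×10⁶ m.
Specific energy ε = v²/2 − μ/r = -2.677×10⁶ J/kg, so a = −μ/(2ε) = 7.999×10⁶ m.
The apsides satisfy r_p + r_a = 2a, so the apoapsis radius is 2a − r_p = 1.173×10⁷ m = 11734 km.

apoapsis radius ≈ 11730 km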